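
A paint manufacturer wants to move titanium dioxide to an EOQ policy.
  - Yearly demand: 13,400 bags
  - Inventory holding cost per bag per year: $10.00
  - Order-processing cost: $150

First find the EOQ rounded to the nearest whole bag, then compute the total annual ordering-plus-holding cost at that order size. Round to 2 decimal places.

$6,340.35

Q* = √(2·D·S / H) = √(2·13,400·150 / 10) = √402,000.0 ≈ 634.03 → Q = 634 bags
Ordering: D/Q × S = 13,400/634 × $150 = $3,170.35
Holding:  Q/2 × H = 634/2 × $10 = $3,170.00
Total = $3,170.35 + $3,170.00 = $6,340.35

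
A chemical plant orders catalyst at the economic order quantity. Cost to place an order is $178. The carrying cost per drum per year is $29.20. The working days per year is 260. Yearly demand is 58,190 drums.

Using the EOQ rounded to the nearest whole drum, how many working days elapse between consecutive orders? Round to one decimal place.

3.8 days

EOQ = √(2DS/H) = √(2 × 58,190 × 178 / 29.2)
    = √(709,439.73) ≈ 842.28 → Q = 842 drums
Cycle time = (working days × Q)/D = (260 × 842) / 58,190 = 3.762 days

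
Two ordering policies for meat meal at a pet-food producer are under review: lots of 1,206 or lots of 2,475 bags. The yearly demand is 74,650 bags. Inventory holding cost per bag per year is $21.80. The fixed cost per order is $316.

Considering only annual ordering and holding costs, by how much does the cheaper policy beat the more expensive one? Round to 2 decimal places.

$3,803.14

Annual cost at Q: ordering D·S/Q plus holding Q·H/2.
TC(1,206) = (74,650/1,206)×316 + (1,206/2)×21.8 = $32,705.43
TC(2,475) = (74,650/2,475)×316 + (2,475/2)×21.8 = $36,508.57
Lots of 1,206 are cheaper by $3,803.14.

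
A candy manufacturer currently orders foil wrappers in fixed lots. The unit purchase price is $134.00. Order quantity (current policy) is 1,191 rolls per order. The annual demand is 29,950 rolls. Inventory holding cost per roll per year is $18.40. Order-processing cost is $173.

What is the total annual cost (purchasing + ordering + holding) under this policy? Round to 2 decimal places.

$4,028,607.62

Orders/yr = 29,950/1,191 = 25.147; ordering cost = 25.147 × $173 = $4,350.42
Average inventory = 1,191/2 = 595.5; holding cost = 595.5 × $18.4 = $10,957.20
Purchase cost = D·C = 29,950 × 134 = $4,013,300.00
Total = $4,350.42 + $10,957.20 + $4,013,300.00 = $4,028,607.62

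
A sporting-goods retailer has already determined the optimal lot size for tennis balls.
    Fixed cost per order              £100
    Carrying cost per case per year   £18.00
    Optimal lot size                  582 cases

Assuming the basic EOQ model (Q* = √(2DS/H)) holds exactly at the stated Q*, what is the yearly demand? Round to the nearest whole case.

EOQ relation: Q² = 2DS/H, so rearrange for the unknown.
D = Q²H / (2S) = 582² × 18 / (2 × 100) = 30,485.16

30,485 cases per year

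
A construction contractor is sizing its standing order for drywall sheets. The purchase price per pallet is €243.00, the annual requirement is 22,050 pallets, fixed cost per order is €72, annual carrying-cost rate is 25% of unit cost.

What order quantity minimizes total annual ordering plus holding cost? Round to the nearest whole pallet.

229 pallets

H = i·C = 0.25 × €243 = €60.7500 per pallet-year
Q* = √(2·D·S / H) = √(2·22,050·72 / 60.75) = √52,266.7 ≈ 228.62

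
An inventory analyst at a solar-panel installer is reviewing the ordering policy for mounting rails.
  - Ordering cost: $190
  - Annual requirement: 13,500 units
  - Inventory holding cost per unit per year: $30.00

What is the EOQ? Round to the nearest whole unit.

Optimal lot size Q* = (2 × 13,500 × $190 / $30)^½ ≈ 413.52

414 units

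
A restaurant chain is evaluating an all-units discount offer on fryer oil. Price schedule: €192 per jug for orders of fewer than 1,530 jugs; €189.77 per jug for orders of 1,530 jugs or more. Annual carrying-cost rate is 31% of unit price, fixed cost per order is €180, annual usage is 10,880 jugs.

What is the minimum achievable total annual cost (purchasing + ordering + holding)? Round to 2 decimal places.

H₁ = 31%×€192 = €59.5200;  H₂ = 31%×€189.77 = €58.8287
EOQ₁ = √(2×10,880×180/59.5200) = 256.53  (< 1,530, feasible at tier 1)
EOQ₂ = √(2×10,880×180/58.8287) = 258.03  (< 1,530 → use Q = 1,530 at tier-2 price)
TC(tier 1 (EOQ₁), Q≈256.5) = €2,104,228.53
TC(tier 2, Q≈1,530.0) = €2,110,981.56
Minimum at tier 1 (EOQ₁): €2,104,228.53

€2,104,228.53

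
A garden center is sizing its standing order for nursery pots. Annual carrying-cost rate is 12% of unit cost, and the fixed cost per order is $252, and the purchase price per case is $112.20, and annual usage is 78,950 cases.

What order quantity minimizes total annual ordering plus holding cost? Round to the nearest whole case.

1,719 cases

Carrying cost H = $112.2 × 12% = $13.4640/case/yr
EOQ = √(2DS/H) = √(2 × 78,950 × 252 / 13.464)
    = √(2,955,347.59) ≈ 1,719.11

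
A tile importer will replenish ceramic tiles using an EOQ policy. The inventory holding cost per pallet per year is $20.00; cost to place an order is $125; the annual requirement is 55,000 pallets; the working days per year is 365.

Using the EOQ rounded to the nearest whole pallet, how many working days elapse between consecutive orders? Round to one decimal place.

5.5 days

EOQ = √(2DS/H) = √(2 × 55,000 × 125 / 20)
    = √(687,500.00) ≈ 829.16 → Q = 829 pallets
Days between orders = 365 / (D/Q) = 365 / 66.345 ≈ 5.502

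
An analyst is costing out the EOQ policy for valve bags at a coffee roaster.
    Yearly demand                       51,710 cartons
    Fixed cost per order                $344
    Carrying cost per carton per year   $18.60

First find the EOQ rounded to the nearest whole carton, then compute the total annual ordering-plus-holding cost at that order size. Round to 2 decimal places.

$25,723.97

2DS/H = 2·51,710·344/18.6 = 1,912,713.98
EOQ = √1,912,713.98 ≈ 1,383.01 → Q = 1,383 cartons
Annual ordering cost = (D/Q)·S = (51,710/1,383) × 344 = $12,862.07
Annual holding cost  = (Q/2)·H = (1,383/2) × 18.6 = $12,861.90
Total = $12,862.07 + $12,861.90 = $25,723.97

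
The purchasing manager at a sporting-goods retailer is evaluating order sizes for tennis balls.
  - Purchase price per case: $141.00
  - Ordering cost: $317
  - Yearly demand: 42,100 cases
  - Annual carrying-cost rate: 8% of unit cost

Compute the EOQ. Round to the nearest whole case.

1,538 cases

Holding cost per case per year: H = 8% × $141 = $11.2800
EOQ = √(2DS/H) = √(2 × 42,100 × 317 / 11.28)
    = √(2,366,258.87) ≈ 1,538.26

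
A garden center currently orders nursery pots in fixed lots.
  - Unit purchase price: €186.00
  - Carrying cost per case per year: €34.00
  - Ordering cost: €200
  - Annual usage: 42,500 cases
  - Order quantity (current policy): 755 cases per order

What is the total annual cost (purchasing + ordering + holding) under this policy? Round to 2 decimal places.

€7,929,093.28

Annual ordering cost = (D/Q)·S = (42,500/755) × 200 = €11,258.28
Annual holding cost  = (Q/2)·H = (755/2) × 34 = €12,835.00
Purchase cost = D·C = 42,500 × 186 = €7,905,000.00
Total = €11,258.28 + €12,835.00 + €7,905,000.00 = €7,929,093.28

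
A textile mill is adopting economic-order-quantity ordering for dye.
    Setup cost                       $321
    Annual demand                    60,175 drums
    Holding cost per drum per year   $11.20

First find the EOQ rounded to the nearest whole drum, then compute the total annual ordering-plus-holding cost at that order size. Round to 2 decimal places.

EOQ = √(2DS/H) = √(2 × 60,175 × 321 / 11.2)
    = √(3,449,316.96) ≈ 1,857.23 → Q = 1,857 drums
Annual ordering cost = (D/Q)·S = (60,175/1,857) × 321 = $10,401.82
Annual holding cost  = (Q/2)·H = (1,857/2) × 11.2 = $10,399.20
Total = $10,401.82 + $10,399.20 = $20,801.02

$20,801.02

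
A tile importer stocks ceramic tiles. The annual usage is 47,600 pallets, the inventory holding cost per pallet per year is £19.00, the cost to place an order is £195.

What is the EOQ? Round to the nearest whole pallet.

Q* = √(2·D·S / H) = √(2·47,600·195 / 19) = √977,052.6 ≈ 988.46

988 pallets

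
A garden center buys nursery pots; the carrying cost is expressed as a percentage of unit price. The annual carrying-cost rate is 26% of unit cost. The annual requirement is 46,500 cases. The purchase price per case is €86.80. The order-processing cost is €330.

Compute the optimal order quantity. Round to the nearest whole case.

1,166 cases

Carrying cost H = €86.8 × 26% = €22.5680/case/yr
Q* = √(2·D·S / H) = √(2·46,500·330 / 22.568) = √1,359,890.1 ≈ 1,166.14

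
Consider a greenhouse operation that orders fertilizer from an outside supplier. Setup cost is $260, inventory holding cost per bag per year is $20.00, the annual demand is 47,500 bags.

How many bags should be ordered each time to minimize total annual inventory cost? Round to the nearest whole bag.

1,111 bags

Q* = √(2·D·S / H) = √(2·47,500·260 / 20) = √1,235,000.0 ≈ 1,111.31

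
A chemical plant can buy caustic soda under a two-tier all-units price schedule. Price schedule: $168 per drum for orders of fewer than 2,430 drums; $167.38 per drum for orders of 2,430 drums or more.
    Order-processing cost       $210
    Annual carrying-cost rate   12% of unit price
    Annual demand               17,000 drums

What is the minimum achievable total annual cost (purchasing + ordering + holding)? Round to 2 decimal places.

H₁ = 12%×$168 = $20.1600;  H₂ = 12%×$167.38 = $20.0856
EOQ₁ = √(2×17,000×210/20.1600) = 595.12  (< 2,430, feasible at tier 1)
EOQ₂ = √(2×17,000×210/20.0856) = 596.22  (< 2,430 → use Q = 2,430 at tier-2 price)
TC(tier 1 (EOQ₁), Q≈595.1) = $2,867,997.60
TC(tier 2, Q≈2,430.0) = $2,871,333.14
Minimum at tier 1 (EOQ₁): $2,867,997.60

$2,867,997.60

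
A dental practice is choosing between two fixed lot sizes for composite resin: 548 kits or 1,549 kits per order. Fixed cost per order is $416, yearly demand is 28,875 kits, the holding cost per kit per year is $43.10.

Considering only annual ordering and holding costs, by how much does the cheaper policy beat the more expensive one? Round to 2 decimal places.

Annual cost at Q: ordering D·S/Q plus holding Q·H/2.
TC(548) = (28,875/548)×416 + (548/2)×43.1 = $33,729.11
TC(1,549) = (28,875/1,549)×416 + (1,549/2)×43.1 = $41,135.63
Lots of 548 are cheaper by $7,406.52.

$7,406.52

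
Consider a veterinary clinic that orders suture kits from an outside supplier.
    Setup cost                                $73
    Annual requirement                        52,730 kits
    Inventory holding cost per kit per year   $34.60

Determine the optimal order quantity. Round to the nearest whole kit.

472 kits

2DS/H = 2·52,730·73/34.6 = 222,502.31
EOQ = √222,502.31 ≈ 471.70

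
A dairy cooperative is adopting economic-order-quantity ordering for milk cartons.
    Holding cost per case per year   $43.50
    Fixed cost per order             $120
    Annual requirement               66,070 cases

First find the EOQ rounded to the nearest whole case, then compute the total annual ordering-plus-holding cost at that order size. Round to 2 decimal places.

$26,263.49

Optimal lot size Q* = (2 × 66,070 × $120 / $43.5)^½ ≈ 603.76 → Q = 604 cases
Orders/yr = 66,070/604 = 109.387; ordering cost = 109.387 × $120 = $13,126.49
Average inventory = 604/2 = 302; holding cost = 302 × $43.5 = $13,137.00
Total = $13,126.49 + $13,137.00 = $26,263.49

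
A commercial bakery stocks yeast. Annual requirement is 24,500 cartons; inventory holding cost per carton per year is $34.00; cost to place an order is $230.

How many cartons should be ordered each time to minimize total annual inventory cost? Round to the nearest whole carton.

Optimal lot size Q* = (2 × 24,500 × $230 / $34)^½ ≈ 575.73

576 cartons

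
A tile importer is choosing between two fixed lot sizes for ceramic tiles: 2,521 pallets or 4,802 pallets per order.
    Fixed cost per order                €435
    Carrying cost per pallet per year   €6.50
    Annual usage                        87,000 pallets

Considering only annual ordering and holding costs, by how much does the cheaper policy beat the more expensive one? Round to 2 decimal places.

€282.44

For each Q, cost = (D/Q)·S + (Q/2)·H.
TC(2,521) = (87,000/2,521)×435 + (2,521/2)×6.5 = €23,205.15
TC(4,802) = (87,000/4,802)×435 + (4,802/2)×6.5 = €23,487.59
Cheaper: Q = 2,521.  Difference = €282.44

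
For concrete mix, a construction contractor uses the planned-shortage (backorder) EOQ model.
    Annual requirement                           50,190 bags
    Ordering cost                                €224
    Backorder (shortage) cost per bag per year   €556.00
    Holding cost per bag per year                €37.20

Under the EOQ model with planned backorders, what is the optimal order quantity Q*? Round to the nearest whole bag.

Q* = √(2DS/H) · √((H + b)/b)
   = √(2 × 50,190 × 224 / 37.2) · √((37.2 + 556) / 556)
   = 777.457 × 1.0329 ≈ 803.04

803 bags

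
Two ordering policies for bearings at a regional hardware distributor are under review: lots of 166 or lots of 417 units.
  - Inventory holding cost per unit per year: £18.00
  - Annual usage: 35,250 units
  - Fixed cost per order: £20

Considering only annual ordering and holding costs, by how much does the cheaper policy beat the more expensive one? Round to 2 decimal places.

£297.34

Annual cost at Q: ordering D·S/Q plus holding Q·H/2.
TC(166) = (35,250/166)×20 + (166/2)×18 = £5,740.99
TC(417) = (35,250/417)×20 + (417/2)×18 = £5,443.65
Cheaper: Q = 417.  Difference = £297.34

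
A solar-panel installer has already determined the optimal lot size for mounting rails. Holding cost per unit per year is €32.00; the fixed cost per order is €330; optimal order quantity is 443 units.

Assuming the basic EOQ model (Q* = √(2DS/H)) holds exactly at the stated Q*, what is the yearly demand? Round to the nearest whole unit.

9,515 units per year

EOQ relation: Q² = 2DS/H, so rearrange for the unknown.
D = Q²H / (2S) = 443² × 32 / (2 × 330) = 9,515.10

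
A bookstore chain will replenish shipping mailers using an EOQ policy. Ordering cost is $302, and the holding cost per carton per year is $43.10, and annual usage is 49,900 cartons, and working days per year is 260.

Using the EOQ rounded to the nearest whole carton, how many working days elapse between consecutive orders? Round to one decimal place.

Optimal lot size Q* = (2 × 49,900 × $302 / $43.1)^½ ≈ 836.24 → Q = 836 cartons
Days between orders = 260 / (D/Q) = 260 / 59.689 ≈ 4.356

4.4 days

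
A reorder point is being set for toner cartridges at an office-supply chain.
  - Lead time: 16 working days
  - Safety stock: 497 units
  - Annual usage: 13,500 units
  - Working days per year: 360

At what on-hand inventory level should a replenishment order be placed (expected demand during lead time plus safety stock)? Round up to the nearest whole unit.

Daily demand d = 13,500 / 360 = 37.500 units/day
Demand during lead time = 37.500 × 16 = 600.00
Reorder point = 600.00 + 497 = 1,097.00 → round up

1,097 units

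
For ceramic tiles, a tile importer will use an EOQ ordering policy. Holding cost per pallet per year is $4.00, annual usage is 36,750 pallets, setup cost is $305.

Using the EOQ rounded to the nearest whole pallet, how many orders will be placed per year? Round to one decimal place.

15.5 orders per year

Q* = √(2·D·S / H) = √(2·36,750·305 / 4) = √5,604,375.0 ≈ 2,367.36 → Q = 2,367
Orders per year = D/Q = 36,750 / 2,367 = 15.526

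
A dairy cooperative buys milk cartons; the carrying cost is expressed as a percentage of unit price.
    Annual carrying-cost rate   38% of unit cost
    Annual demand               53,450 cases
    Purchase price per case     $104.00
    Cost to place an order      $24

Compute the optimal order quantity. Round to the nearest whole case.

H = i·C = 0.38 × $104 = $39.5200 per case-year
EOQ = √(2DS/H) = √(2 × 53,450 × 24 / 39.52)
    = √(64,919.03) ≈ 254.79

255 cases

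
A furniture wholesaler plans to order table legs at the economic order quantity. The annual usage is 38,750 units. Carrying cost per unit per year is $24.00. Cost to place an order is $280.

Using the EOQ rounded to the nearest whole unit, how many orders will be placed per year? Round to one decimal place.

Optimal lot size Q* = (2 × 38,750 × $280 / $24)^½ ≈ 950.88 → Q = 951
N = D/Q = 38,750/951 ≈ 40.747 orders/yr

40.7 orders per year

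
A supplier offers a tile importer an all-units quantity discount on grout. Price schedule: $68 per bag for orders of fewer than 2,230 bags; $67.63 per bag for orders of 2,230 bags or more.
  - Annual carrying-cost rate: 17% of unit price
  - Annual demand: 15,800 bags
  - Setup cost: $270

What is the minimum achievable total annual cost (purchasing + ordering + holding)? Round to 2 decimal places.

H₁ = 17%×$68 = $11.5600;  H₂ = 17%×$67.63 = $11.4971
EOQ₁ = √(2×15,800×270/11.5600) = 859.11  (< 2,230, feasible at tier 1)
EOQ₂ = √(2×15,800×270/11.4971) = 861.45  (< 2,230 → use Q = 2,230 at tier-2 price)
TC(tier 1 (EOQ₁), Q≈859.1) = $1,084,331.26
TC(tier 2, Q≈2,230.0) = $1,083,286.27
Minimum at tier 2: $1,083,286.27

$1,083,286.27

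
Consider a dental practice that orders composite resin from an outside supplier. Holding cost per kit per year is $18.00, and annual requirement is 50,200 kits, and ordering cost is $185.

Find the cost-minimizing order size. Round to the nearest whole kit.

1,016 kits

EOQ = √(2DS/H) = √(2 × 50,200 × 185 / 18)
    = √(1,031,888.89) ≈ 1,015.82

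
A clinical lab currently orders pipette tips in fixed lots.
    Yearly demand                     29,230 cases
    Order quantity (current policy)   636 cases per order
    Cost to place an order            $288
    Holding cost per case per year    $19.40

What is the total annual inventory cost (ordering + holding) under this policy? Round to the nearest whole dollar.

$19,405

Ordering: D/Q × S = 29,230/636 × $288 = $13,236.23
Holding:  Q/2 × H = 636/2 × $19.4 = $6,169.20
Total = $13,236.23 + $6,169.20 = $19,405.43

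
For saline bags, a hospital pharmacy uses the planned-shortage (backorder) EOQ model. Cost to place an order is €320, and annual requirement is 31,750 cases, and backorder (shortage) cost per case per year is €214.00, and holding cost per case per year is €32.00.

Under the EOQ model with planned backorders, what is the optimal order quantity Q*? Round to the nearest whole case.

Q* = √(2DS/H) · √((H + b)/b)
   = √(2 × 31,750 × 320 / 32) · √((32 + 214) / 214)
   = 796.869 × 1.0722 ≈ 854.37

854 cases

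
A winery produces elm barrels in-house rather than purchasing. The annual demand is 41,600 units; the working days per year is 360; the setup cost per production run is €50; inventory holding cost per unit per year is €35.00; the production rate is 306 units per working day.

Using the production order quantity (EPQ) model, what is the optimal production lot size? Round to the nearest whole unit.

Daily demand d = 41,600/360 = 115.556; p = 306; 1 − d/p = 0.62237
EPQ = √(2DS / (H(1 − d/p)))
    = √(2 × 41,600 × 50 / (35 × 0.62237)) ≈ 437.01

437 units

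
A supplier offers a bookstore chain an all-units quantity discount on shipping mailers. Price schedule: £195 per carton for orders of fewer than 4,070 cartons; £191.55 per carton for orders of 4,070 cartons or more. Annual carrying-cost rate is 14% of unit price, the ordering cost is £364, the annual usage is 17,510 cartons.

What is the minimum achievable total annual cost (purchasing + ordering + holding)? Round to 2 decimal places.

H₁ = 14%×£195 = £27.3000;  H₂ = 14%×£191.55 = £26.8170
EOQ₁ = √(2×17,510×364/27.3000) = 683.33  (< 4,070, feasible at tier 1)
EOQ₂ = √(2×17,510×364/26.8170) = 689.45  (< 4,070 → use Q = 4,070 at tier-2 price)
TC(tier 1 (EOQ₁), Q≈683.3) = £3,433,104.78
TC(tier 2, Q≈4,070.0) = £3,410,179.10
Minimum at tier 2: £3,410,179.10

£3,410,179.10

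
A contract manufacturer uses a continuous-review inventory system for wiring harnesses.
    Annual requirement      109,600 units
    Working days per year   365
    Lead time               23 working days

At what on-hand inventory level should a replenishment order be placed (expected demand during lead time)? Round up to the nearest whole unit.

6,907 units

Daily demand d = 109,600 / 365 = 300.274 units/day
Demand during lead time = 300.274 × 23 = 6,906.30
Reorder point = 6,906.30 → round up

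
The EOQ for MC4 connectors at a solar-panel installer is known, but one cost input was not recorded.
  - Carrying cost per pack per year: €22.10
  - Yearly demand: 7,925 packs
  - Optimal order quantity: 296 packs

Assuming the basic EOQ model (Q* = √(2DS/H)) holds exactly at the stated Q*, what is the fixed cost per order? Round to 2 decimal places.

Since Q* = (2DS/H)^½, squaring gives Q*²·H = 2DS.
S = Q²H / (2D) = 296² × 22.1 / (2 × 7,925) = 122.1649

€122.16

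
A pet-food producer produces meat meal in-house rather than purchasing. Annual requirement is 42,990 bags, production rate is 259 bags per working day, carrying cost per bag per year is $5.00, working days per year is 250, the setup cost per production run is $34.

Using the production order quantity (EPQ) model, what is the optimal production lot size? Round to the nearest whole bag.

Daily demand d = 42,990/250 = 171.960; p = 259; 1 − d/p = 0.33606
EPQ = √(2DS / (H(1 − d/p)))
    = √(2 × 42,990 × 34 / (5 × 0.33606)) ≈ 1,319.00

1,319 bags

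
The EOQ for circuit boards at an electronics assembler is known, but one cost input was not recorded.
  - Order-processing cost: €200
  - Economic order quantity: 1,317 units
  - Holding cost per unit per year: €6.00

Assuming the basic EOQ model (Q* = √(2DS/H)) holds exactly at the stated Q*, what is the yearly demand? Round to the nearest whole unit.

26,017 units per year

Since Q* = (2DS/H)^½, squaring gives Q*²·H = 2DS.
D = Q²H / (2S) = 1,317² × 6 / (2 × 200) = 26,017.33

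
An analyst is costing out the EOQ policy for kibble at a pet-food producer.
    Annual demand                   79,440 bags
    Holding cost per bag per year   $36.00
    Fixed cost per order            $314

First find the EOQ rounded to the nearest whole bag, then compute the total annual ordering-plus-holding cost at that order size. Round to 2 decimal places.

Q* = √(2·D·S / H) = √(2·79,440·314 / 36) = √1,385,786.7 ≈ 1,177.19 → Q = 1,177 bags
Annual ordering cost = (D/Q)·S = (79,440/1,177) × 314 = $21,193.00
Annual holding cost  = (Q/2)·H = (1,177/2) × 36 = $21,186.00
Total = $21,193.00 + $21,186.00 = $42,379.00

$42,379.00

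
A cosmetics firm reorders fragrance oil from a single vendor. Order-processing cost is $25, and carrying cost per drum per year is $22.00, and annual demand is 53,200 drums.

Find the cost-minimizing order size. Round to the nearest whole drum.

348 drums

Q* = √(2·D·S / H) = √(2·53,200·25 / 22) = √120,909.1 ≈ 347.72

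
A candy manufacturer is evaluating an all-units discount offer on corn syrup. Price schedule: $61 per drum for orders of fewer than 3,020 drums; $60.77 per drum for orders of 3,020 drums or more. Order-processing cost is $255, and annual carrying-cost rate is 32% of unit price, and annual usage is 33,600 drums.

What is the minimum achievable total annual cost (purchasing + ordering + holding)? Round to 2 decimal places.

$2,067,889.20

H₁ = 32%×$61 = $19.5200;  H₂ = 32%×$60.77 = $19.4464
EOQ₁ = √(2×33,600×255/19.5200) = 936.95  (< 3,020, feasible at tier 1)
EOQ₂ = √(2×33,600×255/19.4464) = 938.72  (< 3,020 → use Q = 3,020 at tier-2 price)
TC(tier 1 (EOQ₁), Q≈936.9) = $2,067,889.20
TC(tier 2, Q≈3,020.0) = $2,074,073.15
Minimum at tier 1 (EOQ₁): $2,067,889.20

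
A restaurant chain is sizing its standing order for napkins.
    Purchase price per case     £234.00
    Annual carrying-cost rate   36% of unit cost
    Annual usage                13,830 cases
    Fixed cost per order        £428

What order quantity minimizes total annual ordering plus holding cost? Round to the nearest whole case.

Carrying cost H = £234 × 36% = £84.2400/case/yr
Q* = √(2·D·S / H) = √(2·13,830·428 / 84.24) = √140,532.8 ≈ 374.88

375 cases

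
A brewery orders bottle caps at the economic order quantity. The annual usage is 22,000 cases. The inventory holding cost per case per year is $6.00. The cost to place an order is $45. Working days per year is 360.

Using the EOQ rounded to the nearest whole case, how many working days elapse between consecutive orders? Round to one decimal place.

9.4 days

Optimal lot size Q* = (2 × 22,000 × $45 / $6)^½ ≈ 574.46 → Q = 574 cases
Days between orders = 360 / (D/Q) = 360 / 38.328 ≈ 9.393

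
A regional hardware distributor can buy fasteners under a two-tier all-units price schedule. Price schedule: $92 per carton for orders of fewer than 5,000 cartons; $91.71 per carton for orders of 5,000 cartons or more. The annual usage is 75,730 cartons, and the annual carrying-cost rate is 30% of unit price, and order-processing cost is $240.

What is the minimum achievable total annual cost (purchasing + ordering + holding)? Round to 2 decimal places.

H₁ = 30%×$92 = $27.6000;  H₂ = 30%×$91.71 = $27.5130
EOQ₁ = √(2×75,730×240/27.6000) = 1,147.63  (< 5,000, feasible at tier 1)
EOQ₂ = √(2×75,730×240/27.5130) = 1,149.44  (< 5,000 → use Q = 5,000 at tier-2 price)
TC(tier 1 (EOQ₁), Q≈1,147.6) = $6,998,834.45
TC(tier 2, Q≈5,000.0) = $7,017,615.84
Minimum at tier 1 (EOQ₁): $6,998,834.45

$6,998,834.45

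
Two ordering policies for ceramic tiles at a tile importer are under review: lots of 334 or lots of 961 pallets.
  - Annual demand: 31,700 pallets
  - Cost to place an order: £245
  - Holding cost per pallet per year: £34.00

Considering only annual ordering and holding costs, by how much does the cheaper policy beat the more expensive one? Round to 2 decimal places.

£4,512.31

TC(Q) = (D/Q)S + (Q/2)H
TC(334) = (31,700/334)×245 + (334/2)×34 = £28,930.99
TC(961) = (31,700/961)×245 + (961/2)×34 = £24,418.69
Lots of 961 are cheaper by £4,512.31.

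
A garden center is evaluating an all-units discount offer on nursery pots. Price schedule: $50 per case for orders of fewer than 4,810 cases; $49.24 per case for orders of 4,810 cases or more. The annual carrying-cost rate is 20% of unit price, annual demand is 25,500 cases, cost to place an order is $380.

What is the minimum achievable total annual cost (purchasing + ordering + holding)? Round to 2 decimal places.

H₁ = 20%×$50 = $10.0000;  H₂ = 20%×$49.24 = $9.8480
EOQ₁ = √(2×25,500×380/10.0000) = 1,392.12  (< 4,810, feasible at tier 1)
EOQ₂ = √(2×25,500×380/9.8480) = 1,402.82  (< 4,810 → use Q = 4,810 at tier-2 price)
TC(tier 1 (EOQ₁), Q≈1,392.1) = $1,288,921.21
TC(tier 2, Q≈4,810.0) = $1,281,318.99
Minimum at tier 2: $1,281,318.99

$1,281,318.99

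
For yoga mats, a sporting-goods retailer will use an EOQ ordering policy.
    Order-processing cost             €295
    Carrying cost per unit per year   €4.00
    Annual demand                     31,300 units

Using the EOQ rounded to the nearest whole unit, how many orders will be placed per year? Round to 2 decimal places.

14.56 orders per year

Optimal lot size Q* = (2 × 31,300 × €295 / €4)^½ ≈ 2,148.66 → Q = 2,149
Orders per year = D/Q = 31,300 / 2,149 = 14.565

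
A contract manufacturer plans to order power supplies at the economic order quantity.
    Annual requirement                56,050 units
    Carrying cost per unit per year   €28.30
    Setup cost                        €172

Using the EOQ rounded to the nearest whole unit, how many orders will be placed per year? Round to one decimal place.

EOQ = √(2DS/H) = √(2 × 56,050 × 172 / 28.3)
    = √(681,314.49) ≈ 825.42 → Q = 825
N = D/Q = 56,050/825 ≈ 67.939 orders/yr

67.9 orders per year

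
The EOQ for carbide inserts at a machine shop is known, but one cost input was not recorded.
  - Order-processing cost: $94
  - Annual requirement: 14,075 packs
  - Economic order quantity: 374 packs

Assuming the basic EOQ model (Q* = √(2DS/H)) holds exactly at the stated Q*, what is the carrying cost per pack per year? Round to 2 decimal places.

$18.92

EOQ relation: Q² = 2DS/H, so rearrange for the unknown.
H = 2DS / Q² = 2 × 14,075 × 94 / 374² = 18.9175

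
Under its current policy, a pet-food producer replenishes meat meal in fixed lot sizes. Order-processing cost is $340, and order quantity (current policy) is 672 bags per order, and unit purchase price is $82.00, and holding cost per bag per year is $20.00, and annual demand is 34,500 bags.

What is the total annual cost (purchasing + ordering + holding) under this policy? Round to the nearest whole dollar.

Annual ordering cost = (D/Q)·S = (34,500/672) × 340 = $17,455.36
Annual holding cost  = (Q/2)·H = (672/2) × 20 = $6,720.00
Purchase cost = D·C = 34,500 × 82 = $2,829,000.00
Total = $17,455.36 + $6,720.00 + $2,829,000.00 = $2,853,175.36

$2,853,175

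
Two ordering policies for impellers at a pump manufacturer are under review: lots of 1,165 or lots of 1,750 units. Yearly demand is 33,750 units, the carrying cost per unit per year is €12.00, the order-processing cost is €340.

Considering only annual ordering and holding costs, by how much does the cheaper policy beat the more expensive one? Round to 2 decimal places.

€217.36

TC(Q) = (D/Q)S + (Q/2)H
TC(1,165) = (33,750/1,165)×340 + (1,165/2)×12 = €16,839.79
TC(1,750) = (33,750/1,750)×340 + (1,750/2)×12 = €17,057.14
|ΔTC| = |€16,839.79 − €17,057.14| = €217.36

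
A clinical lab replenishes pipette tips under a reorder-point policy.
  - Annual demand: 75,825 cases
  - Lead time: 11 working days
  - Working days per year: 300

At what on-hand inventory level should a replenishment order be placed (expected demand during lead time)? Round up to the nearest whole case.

Daily demand d = 75,825 / 300 = 252.750 cases/day
Demand during lead time = 252.750 × 11 = 2,780.25
Reorder point = 2,780.25 → round up

2,781 cases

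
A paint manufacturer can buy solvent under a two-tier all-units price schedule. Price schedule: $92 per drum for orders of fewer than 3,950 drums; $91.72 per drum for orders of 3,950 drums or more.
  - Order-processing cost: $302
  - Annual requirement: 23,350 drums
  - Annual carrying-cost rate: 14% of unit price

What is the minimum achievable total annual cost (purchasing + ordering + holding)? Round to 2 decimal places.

H₁ = 14%×$92 = $12.8800;  H₂ = 14%×$91.72 = $12.8408
EOQ₁ = √(2×23,350×302/12.8800) = 1,046.42  (< 3,950, feasible at tier 1)
EOQ₂ = √(2×23,350×302/12.8408) = 1,048.01  (< 3,950 → use Q = 3,950 at tier-2 price)
TC(tier 1 (EOQ₁), Q≈1,046.4) = $2,161,677.83
TC(tier 2, Q≈3,950.0) = $2,168,807.82
Minimum at tier 1 (EOQ₁): $2,161,677.83

$2,161,677.83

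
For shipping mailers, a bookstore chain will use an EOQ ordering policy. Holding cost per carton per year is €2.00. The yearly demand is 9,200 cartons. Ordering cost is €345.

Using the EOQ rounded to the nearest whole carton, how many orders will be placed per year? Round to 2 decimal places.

5.16 orders per year

EOQ = √(2DS/H) = √(2 × 9,200 × 345 / 2)
    = √(3,174,000.00) ≈ 1,781.57 → Q = 1,782
N = D/Q = 9,200/1,782 ≈ 5.163 orders/yr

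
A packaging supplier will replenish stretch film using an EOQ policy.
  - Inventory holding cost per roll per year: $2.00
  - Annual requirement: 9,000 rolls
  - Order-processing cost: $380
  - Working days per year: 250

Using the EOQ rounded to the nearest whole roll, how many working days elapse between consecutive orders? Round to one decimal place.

51.4 days

Optimal lot size Q* = (2 × 9,000 × $380 / $2)^½ ≈ 1,849.32 → Q = 1,849 rolls
Cycle time = (working days × Q)/D = (250 × 1,849) / 9,000 = 51.361 days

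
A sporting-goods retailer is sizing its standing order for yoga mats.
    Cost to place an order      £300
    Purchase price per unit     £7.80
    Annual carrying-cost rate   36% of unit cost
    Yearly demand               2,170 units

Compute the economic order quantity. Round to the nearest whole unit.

681 units

Holding cost per unit per year: H = 36% × £7.8 = £2.8080
Q* = √(2·D·S / H) = √(2·2,170·300 / 2.808) = √463,675.2 ≈ 680.94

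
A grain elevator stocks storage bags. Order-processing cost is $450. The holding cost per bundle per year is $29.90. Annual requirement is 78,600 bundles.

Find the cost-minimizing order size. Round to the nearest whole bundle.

1,538 bundles

2DS/H = 2·78,600·450/29.9 = 2,365,886.29
EOQ = √2,365,886.29 ≈ 1,538.14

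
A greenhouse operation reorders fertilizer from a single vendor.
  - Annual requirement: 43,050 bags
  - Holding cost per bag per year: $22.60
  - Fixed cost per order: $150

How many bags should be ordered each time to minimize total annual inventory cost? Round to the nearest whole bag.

756 bags

2DS/H = 2·43,050·150/22.6 = 571,460.18
EOQ = √571,460.18 ≈ 755.95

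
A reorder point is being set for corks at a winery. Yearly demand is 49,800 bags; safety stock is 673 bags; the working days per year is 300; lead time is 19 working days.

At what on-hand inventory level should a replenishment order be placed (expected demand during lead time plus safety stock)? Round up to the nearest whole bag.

3,827 bags

Daily demand d = 49,800 / 300 = 166.000 bags/day
Demand during lead time = 166.000 × 19 = 3,154.00
Reorder point = 3,154.00 + 673 = 3,827.00 → round up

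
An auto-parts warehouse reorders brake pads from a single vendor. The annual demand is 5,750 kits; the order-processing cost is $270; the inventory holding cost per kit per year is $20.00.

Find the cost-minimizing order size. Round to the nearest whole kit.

2DS/H = 2·5,750·270/20 = 155,250.00
EOQ = √155,250.00 ≈ 394.02

394 kits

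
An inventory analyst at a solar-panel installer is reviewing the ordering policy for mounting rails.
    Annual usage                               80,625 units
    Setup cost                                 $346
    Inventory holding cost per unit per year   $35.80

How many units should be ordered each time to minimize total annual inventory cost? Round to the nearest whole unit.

1,248 units

Optimal lot size Q* = (2 × 80,625 × $346 / $35.8)^½ ≈ 1,248.38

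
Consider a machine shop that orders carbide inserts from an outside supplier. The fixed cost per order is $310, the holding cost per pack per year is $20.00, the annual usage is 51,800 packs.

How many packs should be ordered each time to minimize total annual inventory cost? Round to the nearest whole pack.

1,267 packs

Optimal lot size Q* = (2 × 51,800 × $310 / $20)^½ ≈ 1,267.20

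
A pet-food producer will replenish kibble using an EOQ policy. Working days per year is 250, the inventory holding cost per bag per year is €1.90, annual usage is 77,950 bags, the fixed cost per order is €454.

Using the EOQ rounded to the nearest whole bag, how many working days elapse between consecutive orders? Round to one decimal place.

19.6 days

EOQ = √(2DS/H) = √(2 × 77,950 × 454 / 1.9)
    = √(37,251,894.74) ≈ 6,103.43 → Q = 6,103 bags
Cycle time = (working days × Q)/D = (250 × 6,103) / 77,950 = 19.573 days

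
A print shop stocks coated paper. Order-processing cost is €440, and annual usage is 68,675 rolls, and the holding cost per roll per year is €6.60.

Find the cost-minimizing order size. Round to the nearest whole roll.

3,026 rolls

2DS/H = 2·68,675·440/6.6 = 9,156,666.67
EOQ = √9,156,666.67 ≈ 3,026.00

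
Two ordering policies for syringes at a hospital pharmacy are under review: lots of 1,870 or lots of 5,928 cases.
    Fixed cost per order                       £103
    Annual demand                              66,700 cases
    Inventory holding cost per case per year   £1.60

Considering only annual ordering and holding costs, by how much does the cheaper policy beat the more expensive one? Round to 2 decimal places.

£731.47

For each Q, cost = (D/Q)·S + (Q/2)·H.
TC(1,870) = (66,700/1,870)×103 + (1,870/2)×1.6 = £5,169.85
TC(5,928) = (66,700/5,928)×103 + (5,928/2)×1.6 = £5,901.32
Cheaper: Q = 1,870.  Difference = £731.47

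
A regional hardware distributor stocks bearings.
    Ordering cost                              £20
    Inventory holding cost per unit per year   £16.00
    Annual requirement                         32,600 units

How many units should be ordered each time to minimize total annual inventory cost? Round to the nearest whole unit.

285 units

EOQ = √(2DS/H) = √(2 × 32,600 × 20 / 16)
    = √(81,500.00) ≈ 285.48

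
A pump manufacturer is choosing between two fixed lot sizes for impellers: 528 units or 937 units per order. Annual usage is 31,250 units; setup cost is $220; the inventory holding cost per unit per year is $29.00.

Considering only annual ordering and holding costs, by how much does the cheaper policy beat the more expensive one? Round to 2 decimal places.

$246.91

For each Q, cost = (D/Q)·S + (Q/2)·H.
TC(528) = (31,250/528)×220 + (528/2)×29 = $20,676.83
TC(937) = (31,250/937)×220 + (937/2)×29 = $20,923.75
|ΔTC| = |$20,676.83 − $20,923.75| = $246.91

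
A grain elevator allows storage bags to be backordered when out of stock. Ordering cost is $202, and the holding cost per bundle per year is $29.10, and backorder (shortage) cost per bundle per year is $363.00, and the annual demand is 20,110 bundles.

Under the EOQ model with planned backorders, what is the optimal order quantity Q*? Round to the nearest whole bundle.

549 bundles

Basic EOQ = √(2·20,110·202/29.1) = 528.385
Backorder adjustment √((H+b)/b) = √((29.1+363)/363) = 1.0393
Q* = 528.385 × 1.0393 ≈ 549.16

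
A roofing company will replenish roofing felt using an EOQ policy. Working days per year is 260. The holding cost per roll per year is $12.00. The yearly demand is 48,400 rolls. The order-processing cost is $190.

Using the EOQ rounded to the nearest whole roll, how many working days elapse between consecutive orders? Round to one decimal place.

2DS/H = 2·48,400·190/12 = 1,532,666.67
EOQ = √1,532,666.67 ≈ 1,238.01 → Q = 1,238 rolls
T = Q/D × 260 days = 1,238/48,400 × 260 = 6.650 days

6.7 days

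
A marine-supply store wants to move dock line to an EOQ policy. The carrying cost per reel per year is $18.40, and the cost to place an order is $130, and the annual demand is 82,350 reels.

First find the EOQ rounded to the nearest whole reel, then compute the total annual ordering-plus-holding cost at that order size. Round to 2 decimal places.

$19,848.49

2DS/H = 2·82,350·130/18.4 = 1,163,641.30
EOQ = √1,163,641.30 ≈ 1,078.72 → Q = 1,079 reels
Ordering: D/Q × S = 82,350/1,079 × $130 = $9,921.69
Holding:  Q/2 × H = 1,079/2 × $18.4 = $9,926.80
Total = $9,921.69 + $9,926.80 = $19,848.49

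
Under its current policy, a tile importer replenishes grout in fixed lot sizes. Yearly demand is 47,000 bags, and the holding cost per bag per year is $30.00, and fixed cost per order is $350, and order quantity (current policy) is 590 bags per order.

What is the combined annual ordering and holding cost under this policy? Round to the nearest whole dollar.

Annual ordering cost = (D/Q)·S = (47,000/590) × 350 = $27,881.36
Annual holding cost  = (Q/2)·H = (590/2) × 30 = $8,850.00
Total = $27,881.36 + $8,850.00 = $36,731.36

$36,731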